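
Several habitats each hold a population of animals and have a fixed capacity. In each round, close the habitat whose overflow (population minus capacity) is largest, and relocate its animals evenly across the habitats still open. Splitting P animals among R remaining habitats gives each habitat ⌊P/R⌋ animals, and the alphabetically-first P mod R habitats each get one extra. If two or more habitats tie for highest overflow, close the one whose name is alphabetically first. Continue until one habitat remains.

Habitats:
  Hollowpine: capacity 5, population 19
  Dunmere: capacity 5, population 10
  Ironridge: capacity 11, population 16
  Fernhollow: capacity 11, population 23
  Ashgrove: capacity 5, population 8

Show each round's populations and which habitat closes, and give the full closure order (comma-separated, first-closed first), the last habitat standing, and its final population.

Round 1: Ashgrove=8 Dunmere=10 Fernhollow=23 Hollowpine=19 Ironridge=16 → close Hollowpine (overflow 14)
  19÷4 = 4 each, +1 to first 3
Round 2: Ashgrove=13 Dunmere=15 Fernhollow=28 Ironridge=20 → close Fernhollow (overflow 17)
  28÷3 = 9 each, +1 to first 1
Round 3: Ashgrove=23 Dunmere=24 Ironridge=29 → close Dunmere (overflow 19)
  24÷2 = 12 each, +1 to first 0
Round 4: Ashgrove=35 Ironridge=41 → close Ashgrove (overflow 30)
  35÷1 = 35 each, +1 to first 0

Closure order: Hollowpine, Fernhollow, Dunmere, Ashgrove
Last habitat: Ironridge with 76 animals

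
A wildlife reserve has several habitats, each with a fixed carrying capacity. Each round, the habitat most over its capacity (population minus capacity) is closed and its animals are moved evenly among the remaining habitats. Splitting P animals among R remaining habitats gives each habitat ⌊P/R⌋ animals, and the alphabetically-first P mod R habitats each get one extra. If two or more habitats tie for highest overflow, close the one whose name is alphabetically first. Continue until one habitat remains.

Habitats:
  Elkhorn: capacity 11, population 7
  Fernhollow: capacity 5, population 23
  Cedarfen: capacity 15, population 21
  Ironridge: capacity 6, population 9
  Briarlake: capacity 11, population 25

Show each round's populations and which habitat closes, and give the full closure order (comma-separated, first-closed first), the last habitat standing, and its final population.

Round 1: Briarlake=25 Cedarfen=21 Elkhorn=7 Fernhollow=23 Ironridge=9 → close Fernhollow (overflow 18)
  23÷4 = 5 each, +1 to first 3
Round 2: Briarlake=31 Cedarfen=27 Elkhorn=13 Ironridge=14 → close Briarlake (overflow 20)
  31÷3 = 10 each, +1 to first 1
Round 3: Cedarfen=38 Elkhorn=23 Ironridge=24 → close Cedarfen (overflow 23)
  38÷2 = 19 each, +1 to first 0
Round 4: Elkhorn=42 Ironridge=43 → close Ironridge (overflow 37)
  43÷1 = 43 each, +1 to first 0

Closure order: Fernhollow, Briarlake, Cedarfen, Ironridge
Last habitat: Elkhorn with 85 animals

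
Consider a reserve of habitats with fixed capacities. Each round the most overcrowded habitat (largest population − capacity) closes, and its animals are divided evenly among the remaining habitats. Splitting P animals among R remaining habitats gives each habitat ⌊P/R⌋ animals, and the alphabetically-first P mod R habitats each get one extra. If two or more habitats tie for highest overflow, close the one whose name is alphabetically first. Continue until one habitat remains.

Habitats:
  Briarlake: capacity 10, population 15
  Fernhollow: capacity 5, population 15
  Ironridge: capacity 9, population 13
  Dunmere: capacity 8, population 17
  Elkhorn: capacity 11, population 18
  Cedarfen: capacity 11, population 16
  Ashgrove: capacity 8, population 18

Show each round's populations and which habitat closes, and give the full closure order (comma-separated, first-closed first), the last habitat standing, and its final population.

Closure order: Ashgrove, Fernhollow, Dunmere, Elkhorn, Briarlake, Cedarfen
Last habitat: Ironridge with 112 animals

Round 1: Ashgrove=18 Briarlake=15 Cedarfen=16 Dunmere=17 Elkhorn=18 Fernhollow=15 Ironridge=13 → close Ashgrove (overflow 10)
  18÷6 = 3 each, +1 to first 0
Round 2: Briarlake=18 Cedarfen=19 Dunmere=20 Elkhorn=21 Fernhollow=18 Ironridge=16 → close Fernhollow (overflow 13)
  18÷5 = 3 each, +1 to first 3
Round 3: Briarlake=22 Cedarfen=23 Dunmere=24 Elkhorn=24 Ironridge=19 → close Dunmere (overflow 16)
  24÷4 = 6 each, +1 to first 0
Round 4: Briarlake=28 Cedarfen=29 Elkhorn=30 Ironridge=25 → close Elkhorn (overflow 19)
  30÷3 = 10 each, +1 to first 0
Round 5: Briarlake=38 Cedarfen=39 Ironridge=35 → close Briarlake (overflow 28)
  38÷2 = 19 each, +1 to first 0
Round 6: Cedarfen=58 Ironridge=54 → close Cedarfen (overflow 47)
  58÷1 = 58 each, +1 to first 0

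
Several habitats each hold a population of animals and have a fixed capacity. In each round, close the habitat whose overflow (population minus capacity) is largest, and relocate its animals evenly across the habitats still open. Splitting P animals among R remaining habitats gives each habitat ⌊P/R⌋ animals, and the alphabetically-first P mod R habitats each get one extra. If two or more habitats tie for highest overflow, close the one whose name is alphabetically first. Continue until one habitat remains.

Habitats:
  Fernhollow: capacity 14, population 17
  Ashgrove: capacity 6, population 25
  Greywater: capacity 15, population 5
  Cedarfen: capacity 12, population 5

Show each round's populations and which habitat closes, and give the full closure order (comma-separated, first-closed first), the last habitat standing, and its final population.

Round 1: Ashgrove=25 Cedarfen=5 Fernhollow=17 Greywater=5 → close Ashgrove (overflow 19)
  25÷3 = 8 each, +1 to first 1
Round 2: Cedarfen=14 Fernhollow=25 Greywater=13 → close Fernhollow (overflow 11)
  25÷2 = 12 each, +1 to first 1
Round 3: Cedarfen=27 Greywater=25 → close Cedarfen (overflow 15)
  27÷1 = 27 each, +1 to first 0

Closure order: Ashgrove, Fernhollow, Cedarfen
Last habitat: Greywater with 52 animals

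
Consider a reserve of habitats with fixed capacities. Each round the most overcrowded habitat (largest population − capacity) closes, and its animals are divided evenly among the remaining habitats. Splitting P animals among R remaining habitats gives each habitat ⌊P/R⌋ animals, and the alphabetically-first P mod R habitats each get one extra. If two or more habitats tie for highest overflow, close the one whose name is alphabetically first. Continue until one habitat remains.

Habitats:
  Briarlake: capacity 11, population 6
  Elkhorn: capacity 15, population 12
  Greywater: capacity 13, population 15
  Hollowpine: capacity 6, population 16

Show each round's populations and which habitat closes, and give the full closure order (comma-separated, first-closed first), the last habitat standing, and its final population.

Closure order: Hollowpine, Greywater, Elkhorn
Last habitat: Briarlake with 49 animals

Round 1: Briarlake=6 Elkhorn=12 Greywater=15 Hollowpine=16 → close Hollowpine (overflow 10)
  16÷3 = 5 each, +1 to first 1
Round 2: Briarlake=12 Elkhorn=17 Greywater=20 → close Greywater (overflow 7)
  20÷2 = 10 each, +1 to first 0
Round 3: Briarlake=22 Elkhorn=27 → close Elkhorn (overflow 12)
  27÷1 = 27 each, +1 to first 0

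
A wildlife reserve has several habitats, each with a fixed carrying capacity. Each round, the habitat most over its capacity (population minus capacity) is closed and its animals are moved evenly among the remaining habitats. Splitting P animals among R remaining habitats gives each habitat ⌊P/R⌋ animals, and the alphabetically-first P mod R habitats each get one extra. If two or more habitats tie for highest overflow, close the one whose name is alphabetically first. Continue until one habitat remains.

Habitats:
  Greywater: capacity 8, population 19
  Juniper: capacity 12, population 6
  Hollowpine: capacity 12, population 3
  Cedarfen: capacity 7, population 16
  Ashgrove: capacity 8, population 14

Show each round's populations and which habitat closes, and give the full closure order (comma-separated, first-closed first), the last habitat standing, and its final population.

Closure order: Greywater, Cedarfen, Ashgrove, Juniper
Last habitat: Hollowpine with 58 animals

Round 1: Ashgrove=14 Cedarfen=16 Greywater=19 Hollowpine=3 Juniper=6 → close Greywater (overflow 11)
  19÷4 = 4 each, +1 to first 3
Round 2: Ashgrove=19 Cedarfen=21 Hollowpine=8 Juniper=10 → close Cedarfen (overflow 14)
  21÷3 = 7 each, +1 to first 0
Round 3: Ashgrove=26 Hollowpine=15 Juniper=17 → close Ashgrove (overflow 18)
  26÷2 = 13 each, +1 to first 0
Round 4: Hollowpine=28 Juniper=30 → close Juniper (overflow 18)
  30÷1 = 30 each, +1 to first 0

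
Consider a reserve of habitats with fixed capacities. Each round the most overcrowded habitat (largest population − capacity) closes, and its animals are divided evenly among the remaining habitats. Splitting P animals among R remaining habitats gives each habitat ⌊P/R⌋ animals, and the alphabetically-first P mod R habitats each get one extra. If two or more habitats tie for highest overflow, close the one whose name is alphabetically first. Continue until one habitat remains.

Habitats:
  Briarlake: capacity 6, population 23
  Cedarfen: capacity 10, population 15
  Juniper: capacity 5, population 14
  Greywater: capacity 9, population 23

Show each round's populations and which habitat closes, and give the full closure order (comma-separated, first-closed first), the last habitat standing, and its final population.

Round 1: Briarlake=23 Cedarfen=15 Greywater=23 Juniper=14 → close Briarlake (overflow 17)
  23÷3 = 7 each, +1 to first 2
Round 2: Cedarfen=23 Greywater=31 Juniper=21 → close Greywater (overflow 22)
  31÷2 = 15 each, +1 to first 1
Round 3: Cedarfen=39 Juniper=36 → close Juniper (overflow 31)
  36÷1 = 36 each, +1 to first 0

Closure order: Briarlake, Greywater, Juniper
Last habitat: Cedarfen with 75 animals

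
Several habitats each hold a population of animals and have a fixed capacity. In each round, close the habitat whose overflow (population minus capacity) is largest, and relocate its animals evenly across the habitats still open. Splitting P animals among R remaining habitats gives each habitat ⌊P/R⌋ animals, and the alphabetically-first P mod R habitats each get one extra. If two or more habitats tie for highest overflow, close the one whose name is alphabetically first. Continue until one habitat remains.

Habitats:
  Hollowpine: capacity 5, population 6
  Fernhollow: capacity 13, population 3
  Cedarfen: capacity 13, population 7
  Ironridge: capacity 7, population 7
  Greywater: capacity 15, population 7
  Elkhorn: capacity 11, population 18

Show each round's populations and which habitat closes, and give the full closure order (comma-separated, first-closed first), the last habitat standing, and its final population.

Closure order: Elkhorn, Hollowpine, Ironridge, Cedarfen, Greywater
Last habitat: Fernhollow with 48 animals

Round 1: Cedarfen=7 Elkhorn=18 Fernhollow=3 Greywater=7 Hollowpine=6 Ironridge=7 → close Elkhorn (overflow 7)
  18÷5 = 3 each, +1 to first 3
Round 2: Cedarfen=11 Fernhollow=7 Greywater=11 Hollowpine=9 Ironridge=10 → close Hollowpine (overflow 4)
  9÷4 = 2 each, +1 to first 1
Round 3: Cedarfen=14 Fernhollow=9 Greywater=13 Ironridge=12 → close Ironridge (overflow 5)
  12÷3 = 4 each, +1 to first 0
Round 4: Cedarfen=18 Fernhollow=13 Greywater=17 → close Cedarfen (overflow 5)
  18÷2 = 9 each, +1 to first 0
Round 5: Fernhollow=22 Greywater=26 → close Greywater (overflow 11)
  26÷1 = 26 each, +1 to first 0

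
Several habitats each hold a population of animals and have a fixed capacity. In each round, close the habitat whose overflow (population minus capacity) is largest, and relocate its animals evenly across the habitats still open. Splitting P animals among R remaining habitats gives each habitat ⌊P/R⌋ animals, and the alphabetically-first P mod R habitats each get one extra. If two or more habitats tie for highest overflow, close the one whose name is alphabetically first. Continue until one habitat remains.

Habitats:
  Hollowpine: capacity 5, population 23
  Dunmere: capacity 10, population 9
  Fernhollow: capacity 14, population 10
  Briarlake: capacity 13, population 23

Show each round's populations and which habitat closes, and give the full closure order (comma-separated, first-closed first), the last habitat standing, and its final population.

Round 1: Briarlake=23 Dunmere=9 Fernhollow=10 Hollowpine=23 → close Hollowpine (overflow 18)
  23÷3 = 7 each, +1 to first 2
Round 2: Briarlake=31 Dunmere=17 Fernhollow=17 → close Briarlake (overflow 18)
  31÷2 = 15 each, +1 to first 1
Round 3: Dunmere=33 Fernhollow=32 → close Dunmere (overflow 23)
  33÷1 = 33 each, +1 to first 0

Closure order: Hollowpine, Briarlake, Dunmere
Last habitat: Fernhollow with 65 animals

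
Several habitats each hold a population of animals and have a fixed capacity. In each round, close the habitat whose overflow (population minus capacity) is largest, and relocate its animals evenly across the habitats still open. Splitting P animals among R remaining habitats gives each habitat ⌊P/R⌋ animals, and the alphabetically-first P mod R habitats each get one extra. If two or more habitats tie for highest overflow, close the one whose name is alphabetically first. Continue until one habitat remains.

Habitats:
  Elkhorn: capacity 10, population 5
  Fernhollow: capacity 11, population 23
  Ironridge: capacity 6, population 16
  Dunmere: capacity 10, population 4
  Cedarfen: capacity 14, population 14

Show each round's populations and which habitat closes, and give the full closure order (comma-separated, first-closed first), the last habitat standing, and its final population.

Round 1: Cedarfen=14 Dunmere=4 Elkhorn=5 Fernhollow=23 Ironridge=16 → close Fernhollow (overflow 12)
  23÷4 = 5 each, +1 to first 3
Round 2: Cedarfen=20 Dunmere=10 Elkhorn=11 Ironridge=21 → close Ironridge (overflow 15)
  21÷3 = 7 each, +1 to first 0
Round 3: Cedarfen=27 Dunmere=17 Elkhorn=18 → close Cedarfen (overflow 13)
  27÷2 = 13 each, +1 to first 1
Round 4: Dunmere=31 Elkhorn=31 → close Dunmere (overflow 21)
  31÷1 = 31 each, +1 to first 0

Closure order: Fernhollow, Ironridge, Cedarfen, Dunmere
Last habitat: Elkhorn with 62 animals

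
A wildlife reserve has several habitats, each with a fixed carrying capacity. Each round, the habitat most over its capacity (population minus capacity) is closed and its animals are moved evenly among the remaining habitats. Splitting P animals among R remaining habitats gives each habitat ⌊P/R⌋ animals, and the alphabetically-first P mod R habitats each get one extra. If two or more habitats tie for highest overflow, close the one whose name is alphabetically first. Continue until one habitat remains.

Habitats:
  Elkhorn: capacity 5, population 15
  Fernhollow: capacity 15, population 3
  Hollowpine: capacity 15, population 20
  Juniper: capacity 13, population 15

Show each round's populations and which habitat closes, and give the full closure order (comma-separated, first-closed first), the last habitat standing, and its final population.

Round 1: Elkhorn=15 Fernhollow=3 Hollowpine=20 Juniper=15 → close Elkhorn (overflow 10)
  15÷3 = 5 each, +1 to first 0
Round 2: Fernhollow=8 Hollowpine=25 Juniper=20 → close Hollowpine (overflow 10)
  25÷2 = 12 each, +1 to first 1
Round 3: Fernhollow=21 Juniper=32 → close Juniper (overflow 19)
  32÷1 = 32 each, +1 to first 0

Closure order: Elkhorn, Hollowpine, Juniper
Last habitat: Fernhollow with 53 animals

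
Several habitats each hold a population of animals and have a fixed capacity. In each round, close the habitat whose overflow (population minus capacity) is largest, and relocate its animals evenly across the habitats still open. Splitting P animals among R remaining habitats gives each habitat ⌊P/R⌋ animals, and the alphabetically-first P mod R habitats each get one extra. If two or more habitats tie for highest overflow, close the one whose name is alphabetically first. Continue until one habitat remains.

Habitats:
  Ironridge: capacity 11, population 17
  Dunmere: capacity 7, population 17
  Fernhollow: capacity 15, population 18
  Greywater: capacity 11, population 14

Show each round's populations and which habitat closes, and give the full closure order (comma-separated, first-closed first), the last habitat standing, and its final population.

Closure order: Dunmere, Ironridge, Fernhollow
Last habitat: Greywater with 66 animals

Round 1: Dunmere=17 Fernhollow=18 Greywater=14 Ironridge=17 → close Dunmere (overflow 10)
  17÷3 = 5 each, +1 to first 2
Round 2: Fernhollow=24 Greywater=20 Ironridge=22 → close Ironridge (overflow 11)
  22÷2 = 11 each, +1 to first 0
Round 3: Fernhollow=35 Greywater=31 → close Fernhollow (overflow 20)
  35÷1 = 35 each, +1 to first 0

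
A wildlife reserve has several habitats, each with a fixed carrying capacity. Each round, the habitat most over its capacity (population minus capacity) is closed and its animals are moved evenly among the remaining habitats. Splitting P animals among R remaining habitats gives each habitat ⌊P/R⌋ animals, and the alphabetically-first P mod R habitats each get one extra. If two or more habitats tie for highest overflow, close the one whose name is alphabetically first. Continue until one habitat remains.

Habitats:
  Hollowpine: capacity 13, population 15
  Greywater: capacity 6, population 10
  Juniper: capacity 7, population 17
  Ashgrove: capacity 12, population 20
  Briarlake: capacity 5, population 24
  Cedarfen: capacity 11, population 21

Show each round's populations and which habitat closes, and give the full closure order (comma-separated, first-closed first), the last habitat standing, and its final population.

Round 1: Ashgrove=20 Briarlake=24 Cedarfen=21 Greywater=10 Hollowpine=15 Juniper=17 → close Briarlake (overflow 19)
  24÷5 = 4 each, +1 to first 4
Round 2: Ashgrove=25 Cedarfen=26 Greywater=15 Hollowpine=20 Juniper=21 → close Cedarfen (overflow 15)
  26÷4 = 6 each, +1 to first 2
Round 3: Ashgrove=32 Greywater=22 Hollowpine=26 Juniper=27 → close Ashgrove (overflow 20)
  32÷3 = 10 each, +1 to first 2
Round 4: Greywater=33 Hollowpine=37 Juniper=37 → close Juniper (overflow 30)
  37÷2 = 18 each, +1 to first 1
Round 5: Greywater=52 Hollowpine=55 → close Greywater (overflow 46)
  52÷1 = 52 each, +1 to first 0

Closure order: Briarlake, Cedarfen, Ashgrove, Juniper, Greywater
Last habitat: Hollowpine with 107 animals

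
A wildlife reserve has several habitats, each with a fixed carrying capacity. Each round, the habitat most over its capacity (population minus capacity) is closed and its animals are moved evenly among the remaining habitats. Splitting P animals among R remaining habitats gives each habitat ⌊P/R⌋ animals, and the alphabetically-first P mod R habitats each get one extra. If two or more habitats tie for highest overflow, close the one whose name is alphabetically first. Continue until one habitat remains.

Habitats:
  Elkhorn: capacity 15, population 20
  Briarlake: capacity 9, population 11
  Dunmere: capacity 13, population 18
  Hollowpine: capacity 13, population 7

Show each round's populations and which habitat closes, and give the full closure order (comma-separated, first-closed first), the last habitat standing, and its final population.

Closure order: Dunmere, Elkhorn, Briarlake
Last habitat: Hollowpine with 56 animals

Round 1: Briarlake=11 Dunmere=18 Elkhorn=20 Hollowpine=7 → close Dunmere (overflow 5)
  18÷3 = 6 each, +1 to first 0
Round 2: Briarlake=17 Elkhorn=26 Hollowpine=13 → close Elkhorn (overflow 11)
  26÷2 = 13 each, +1 to first 0
Round 3: Briarlake=30 Hollowpine=26 → close Briarlake (overflow 21)
  30÷1 = 30 each, +1 to first 0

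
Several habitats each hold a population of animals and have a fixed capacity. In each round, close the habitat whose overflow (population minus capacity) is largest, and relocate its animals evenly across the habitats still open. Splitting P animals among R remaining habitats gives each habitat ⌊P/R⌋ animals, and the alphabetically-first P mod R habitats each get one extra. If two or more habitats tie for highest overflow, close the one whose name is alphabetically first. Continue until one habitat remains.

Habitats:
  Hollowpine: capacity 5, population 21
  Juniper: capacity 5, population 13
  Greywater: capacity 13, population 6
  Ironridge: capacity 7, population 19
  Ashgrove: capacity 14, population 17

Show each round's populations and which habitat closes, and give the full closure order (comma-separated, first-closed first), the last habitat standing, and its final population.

Closure order: Hollowpine, Ironridge, Juniper, Ashgrove
Last habitat: Greywater with 76 animals

Round 1: Ashgrove=17 Greywater=6 Hollowpine=21 Ironridge=19 Juniper=13 → close Hollowpine (overflow 16)
  21÷4 = 5 each, +1 to first 1
Round 2: Ashgrove=23 Greywater=11 Ironridge=24 Juniper=18 → close Ironridge (overflow 17)
  24÷3 = 8 each, +1 to first 0
Round 3: Ashgrove=31 Greywater=19 Juniper=26 → close Juniper (overflow 21)
  26÷2 = 13 each, +1 to first 0
Round 4: Ashgrove=44 Greywater=32 → close Ashgrove (overflow 30)
  44÷1 = 44 each, +1 to first 0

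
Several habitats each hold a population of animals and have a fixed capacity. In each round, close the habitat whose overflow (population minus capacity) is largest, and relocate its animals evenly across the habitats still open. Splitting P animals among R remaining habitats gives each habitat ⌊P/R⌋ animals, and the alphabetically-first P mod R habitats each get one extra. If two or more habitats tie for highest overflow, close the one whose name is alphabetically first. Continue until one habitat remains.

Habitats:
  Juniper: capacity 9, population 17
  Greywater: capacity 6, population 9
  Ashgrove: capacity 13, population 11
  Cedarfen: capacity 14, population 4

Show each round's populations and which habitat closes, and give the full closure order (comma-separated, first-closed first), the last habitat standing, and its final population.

Round 1: Ashgrove=11 Cedarfen=4 Greywater=9 Juniper=17 → close Juniper (overflow 8)
  17÷3 = 5 each, +1 to first 2
Round 2: Ashgrove=17 Cedarfen=10 Greywater=14 → close Greywater (overflow 8)
  14÷2 = 7 each, +1 to first 0
Round 3: Ashgrove=24 Cedarfen=17 → close Ashgrove (overflow 11)
  24÷1 = 24 each, +1 to first 0

Closure order: Juniper, Greywater, Ashgrove
Last habitat: Cedarfen with 41 animals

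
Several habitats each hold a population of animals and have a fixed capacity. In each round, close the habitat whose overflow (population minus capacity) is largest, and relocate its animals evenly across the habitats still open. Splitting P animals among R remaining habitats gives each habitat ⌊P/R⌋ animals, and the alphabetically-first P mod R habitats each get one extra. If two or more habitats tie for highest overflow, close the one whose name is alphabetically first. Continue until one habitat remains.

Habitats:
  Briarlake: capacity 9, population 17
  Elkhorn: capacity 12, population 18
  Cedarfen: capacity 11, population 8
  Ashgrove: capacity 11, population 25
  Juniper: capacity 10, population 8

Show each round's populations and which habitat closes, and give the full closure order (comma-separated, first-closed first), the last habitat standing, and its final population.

Closure order: Ashgrove, Briarlake, Elkhorn, Juniper
Last habitat: Cedarfen with 76 animals

Round 1: Ashgrove=25 Briarlake=17 Cedarfen=8 Elkhorn=18 Juniper=8 → close Ashgrove (overflow 14)
  25÷4 = 6 each, +1 to first 1
Round 2: Briarlake=24 Cedarfen=14 Elkhorn=24 Juniper=14 → close Briarlake (overflow 15)
  24÷3 = 8 each, +1 to first 0
Round 3: Cedarfen=22 Elkhorn=32 Juniper=22 → close Elkhorn (overflow 20)
  32÷2 = 16 each, +1 to first 0
Round 4: Cedarfen=38 Juniper=38 → close Juniper (overflow 28)
  38÷1 = 38 each, +1 to first 0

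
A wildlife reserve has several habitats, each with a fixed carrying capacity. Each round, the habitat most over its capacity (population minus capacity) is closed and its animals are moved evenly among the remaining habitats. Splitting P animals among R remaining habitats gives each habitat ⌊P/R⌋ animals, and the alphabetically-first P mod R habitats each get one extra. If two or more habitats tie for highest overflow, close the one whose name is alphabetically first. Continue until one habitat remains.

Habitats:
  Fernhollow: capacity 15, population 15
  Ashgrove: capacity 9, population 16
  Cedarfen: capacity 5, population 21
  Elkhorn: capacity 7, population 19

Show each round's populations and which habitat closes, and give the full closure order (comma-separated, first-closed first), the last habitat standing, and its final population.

Round 1: Ashgrove=16 Cedarfen=21 Elkhorn=19 Fernhollow=15 → close Cedarfen (overflow 16)
  21÷3 = 7 each, +1 to first 0
Round 2: Ashgrove=23 Elkhorn=26 Fernhollow=22 → close Elkhorn (overflow 19)
  26÷2 = 13 each, +1 to first 0
Round 3: Ashgrove=36 Fernhollow=35 → close Ashgrove (overflow 27)
  36÷1 = 36 each, +1 to first 0

Closure order: Cedarfen, Elkhorn, Ashgrove
Last habitat: Fernhollow with 71 animals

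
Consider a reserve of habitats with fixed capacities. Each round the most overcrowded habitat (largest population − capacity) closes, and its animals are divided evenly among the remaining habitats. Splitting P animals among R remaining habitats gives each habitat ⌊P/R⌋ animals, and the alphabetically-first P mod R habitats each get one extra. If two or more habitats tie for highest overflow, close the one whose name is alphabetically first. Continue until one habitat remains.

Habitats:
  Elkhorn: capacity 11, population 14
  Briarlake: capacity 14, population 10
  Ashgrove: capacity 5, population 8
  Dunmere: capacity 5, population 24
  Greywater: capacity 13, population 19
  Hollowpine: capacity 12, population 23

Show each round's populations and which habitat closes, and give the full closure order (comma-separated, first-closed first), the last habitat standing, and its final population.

Closure order: Dunmere, Hollowpine, Greywater, Ashgrove, Elkhorn
Last habitat: Briarlake with 98 animals

Round 1: Ashgrove=8 Briarlake=10 Dunmere=24 Elkhorn=14 Greywater=19 Hollowpine=23 → close Dunmere (overflow 19)
  24÷5 = 4 each, +1 to first 4
Round 2: Ashgrove=13 Briarlake=15 Elkhorn=19 Greywater=24 Hollowpine=27 → close Hollowpine (overflow 15)
  27÷4 = 6 each, +1 to first 3
Round 3: Ashgrove=20 Briarlake=22 Elkhorn=26 Greywater=30 → close Greywater (overflow 17)
  30÷3 = 10 each, +1 to first 0
Round 4: Ashgrove=30 Briarlake=32 Elkhorn=36 → close Ashgrove (overflow 25)
  30÷2 = 15 each, +1 to first 0
Round 5: Briarlake=47 Elkhorn=51 → close Elkhorn (overflow 40)
  51÷1 = 51 each, +1 to first 0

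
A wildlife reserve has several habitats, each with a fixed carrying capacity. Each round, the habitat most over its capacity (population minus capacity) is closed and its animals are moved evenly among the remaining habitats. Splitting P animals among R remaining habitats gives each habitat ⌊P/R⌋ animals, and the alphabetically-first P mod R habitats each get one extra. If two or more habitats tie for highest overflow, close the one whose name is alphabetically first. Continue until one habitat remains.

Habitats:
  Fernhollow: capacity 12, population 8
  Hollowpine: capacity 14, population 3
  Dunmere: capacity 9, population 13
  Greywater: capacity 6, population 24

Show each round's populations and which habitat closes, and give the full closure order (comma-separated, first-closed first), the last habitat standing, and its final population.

Round 1: Dunmere=13 Fernhollow=8 Greywater=24 Hollowpine=3 → close Greywater (overflow 18)
  24÷3 = 8 each, +1 to first 0
Round 2: Dunmere=21 Fernhollow=16 Hollowpine=11 → close Dunmere (overflow 12)
  21÷2 = 10 each, +1 to first 1
Round 3: Fernhollow=27 Hollowpine=21 → close Fernhollow (overflow 15)
  27÷1 = 27 each, +1 to first 0

Closure order: Greywater, Dunmere, Fernhollow
Last habitat: Hollowpine with 48 animals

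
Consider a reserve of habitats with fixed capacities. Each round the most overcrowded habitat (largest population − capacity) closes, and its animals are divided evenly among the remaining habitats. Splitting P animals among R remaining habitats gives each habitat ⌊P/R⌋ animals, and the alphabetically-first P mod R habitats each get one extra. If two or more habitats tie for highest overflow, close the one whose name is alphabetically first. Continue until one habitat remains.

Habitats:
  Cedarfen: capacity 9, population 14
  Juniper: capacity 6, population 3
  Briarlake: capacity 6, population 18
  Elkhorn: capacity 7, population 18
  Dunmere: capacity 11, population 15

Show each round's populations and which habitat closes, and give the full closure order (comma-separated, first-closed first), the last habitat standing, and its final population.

Round 1: Briarlake=18 Cedarfen=14 Dunmere=15 Elkhorn=18 Juniper=3 → close Briarlake (overflow 12)
  18÷4 = 4 each, +1 to first 2
Round 2: Cedarfen=19 Dunmere=20 Elkhorn=22 Juniper=7 → close Elkhorn (overflow 15)
  22÷3 = 7 each, +1 to first 1
Round 3: Cedarfen=27 Dunmere=27 Juniper=14 → close Cedarfen (overflow 18)
  27÷2 = 13 each, +1 to first 1
Round 4: Dunmere=41 Juniper=27 → close Dunmere (overflow 30)
  41÷1 = 41 each, +1 to first 0

Closure order: Briarlake, Elkhorn, Cedarfen, Dunmere
Last habitat: Juniper with 68 animals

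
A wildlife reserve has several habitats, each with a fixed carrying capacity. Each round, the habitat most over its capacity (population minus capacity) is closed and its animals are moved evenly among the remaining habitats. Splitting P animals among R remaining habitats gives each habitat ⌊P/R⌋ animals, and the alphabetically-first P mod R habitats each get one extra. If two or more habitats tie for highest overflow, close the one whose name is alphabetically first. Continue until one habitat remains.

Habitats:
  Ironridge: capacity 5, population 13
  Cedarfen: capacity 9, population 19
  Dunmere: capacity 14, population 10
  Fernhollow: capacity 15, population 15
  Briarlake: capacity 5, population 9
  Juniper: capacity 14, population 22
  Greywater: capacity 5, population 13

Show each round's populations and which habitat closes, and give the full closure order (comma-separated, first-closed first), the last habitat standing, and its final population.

Round 1: Briarlake=9 Cedarfen=19 Dunmere=10 Fernhollow=15 Greywater=13 Ironridge=13 Juniper=22 → close Cedarfen (overflow 10)
  19÷6 = 3 each, +1 to first 1
Round 2: Briarlake=13 Dunmere=13 Fernhollow=18 Greywater=16 Ironridge=16 Juniper=25 → close Greywater (overflow 11)
  16÷5 = 3 each, +1 to first 1
Round 3: Briarlake=17 Dunmere=16 Fernhollow=21 Ironridge=19 Juniper=28 → close Ironridge (overflow 14)
  19÷4 = 4 each, +1 to first 3
Round 4: Briarlake=22 Dunmere=21 Fernhollow=26 Juniper=32 → close Juniper (overflow 18)
  32÷3 = 10 each, +1 to first 2
Round 5: Briarlake=33 Dunmere=32 Fernhollow=36 → close Briarlake (overflow 28)
  33÷2 = 16 each, +1 to first 1
Round 6: Dunmere=49 Fernhollow=52 → close Fernhollow (overflow 37)
  52÷1 = 52 each, +1 to first 0

Closure order: Cedarfen, Greywater, Ironridge, Juniper, Briarlake, Fernhollow
Last habitat: Dunmere with 101 animals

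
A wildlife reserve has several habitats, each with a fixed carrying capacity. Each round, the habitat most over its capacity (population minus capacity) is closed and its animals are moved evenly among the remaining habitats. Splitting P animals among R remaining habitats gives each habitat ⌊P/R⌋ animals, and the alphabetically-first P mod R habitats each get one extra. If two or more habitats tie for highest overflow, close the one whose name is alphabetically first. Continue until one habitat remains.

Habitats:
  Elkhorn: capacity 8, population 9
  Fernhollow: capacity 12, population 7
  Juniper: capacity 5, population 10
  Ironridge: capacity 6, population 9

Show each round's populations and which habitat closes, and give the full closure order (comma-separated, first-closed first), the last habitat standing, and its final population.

Round 1: Elkhorn=9 Fernhollow=7 Ironridge=9 Juniper=10 → close Juniper (overflow 5)
  10÷3 = 3 each, +1 to first 1
Round 2: Elkhorn=13 Fernhollow=10 Ironridge=12 → close Ironridge (overflow 6)
  12÷2 = 6 each, +1 to first 0
Round 3: Elkhorn=19 Fernhollow=16 → close Elkhorn (overflow 11)
  19÷1 = 19 each, +1 to first 0

Closure order: Juniper, Ironridge, Elkhorn
Last habitat: Fernhollow with 35 animals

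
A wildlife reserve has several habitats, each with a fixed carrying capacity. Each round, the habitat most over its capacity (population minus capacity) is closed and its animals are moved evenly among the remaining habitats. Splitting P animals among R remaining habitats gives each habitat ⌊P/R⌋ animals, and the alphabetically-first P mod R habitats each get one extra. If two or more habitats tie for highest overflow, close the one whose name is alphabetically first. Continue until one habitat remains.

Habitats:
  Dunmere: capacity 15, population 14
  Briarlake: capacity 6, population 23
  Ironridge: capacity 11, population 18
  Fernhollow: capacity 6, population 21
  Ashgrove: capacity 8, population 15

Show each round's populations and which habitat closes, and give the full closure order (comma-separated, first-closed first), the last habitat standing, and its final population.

Closure order: Briarlake, Fernhollow, Ashgrove, Ironridge
Last habitat: Dunmere with 91 animals

Round 1: Ashgrove=15 Briarlake=23 Dunmere=14 Fernhollow=21 Ironridge=18 → close Briarlake (overflow 17)
  23÷4 = 5 each, +1 to first 3
Round 2: Ashgrove=21 Dunmere=20 Fernhollow=27 Ironridge=23 → close Fernhollow (overflow 21)
  27÷3 = 9 each, +1 to first 0
Round 3: Ashgrove=30 Dunmere=29 Ironridge=32 → close Ashgrove (overflow 22)
  30÷2 = 15 each, +1 to first 0
Round 4: Dunmere=44 Ironridge=47 → close Ironridge (overflow 36)
  47÷1 = 47 each, +1 to first 0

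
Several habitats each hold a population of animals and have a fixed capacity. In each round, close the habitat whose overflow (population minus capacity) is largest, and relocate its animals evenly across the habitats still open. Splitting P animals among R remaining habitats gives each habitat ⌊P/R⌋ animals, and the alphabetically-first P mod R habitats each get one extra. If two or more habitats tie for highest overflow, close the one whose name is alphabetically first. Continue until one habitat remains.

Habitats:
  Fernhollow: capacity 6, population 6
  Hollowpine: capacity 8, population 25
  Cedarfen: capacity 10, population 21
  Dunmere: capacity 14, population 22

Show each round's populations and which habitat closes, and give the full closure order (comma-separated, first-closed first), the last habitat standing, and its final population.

Round 1: Cedarfen=21 Dunmere=22 Fernhollow=6 Hollowpine=25 → close Hollowpine (overflow 17)
  25÷3 = 8 each, +1 to first 1
Round 2: Cedarfen=30 Dunmere=30 Fernhollow=14 → close Cedarfen (overflow 20)
  30÷2 = 15 each, +1 to first 0
Round 3: Dunmere=45 Fernhollow=29 → close Dunmere (overflow 31)
  45÷1 = 45 each, +1 to first 0

Closure order: Hollowpine, Cedarfen, Dunmere
Last habitat: Fernhollow with 74 animals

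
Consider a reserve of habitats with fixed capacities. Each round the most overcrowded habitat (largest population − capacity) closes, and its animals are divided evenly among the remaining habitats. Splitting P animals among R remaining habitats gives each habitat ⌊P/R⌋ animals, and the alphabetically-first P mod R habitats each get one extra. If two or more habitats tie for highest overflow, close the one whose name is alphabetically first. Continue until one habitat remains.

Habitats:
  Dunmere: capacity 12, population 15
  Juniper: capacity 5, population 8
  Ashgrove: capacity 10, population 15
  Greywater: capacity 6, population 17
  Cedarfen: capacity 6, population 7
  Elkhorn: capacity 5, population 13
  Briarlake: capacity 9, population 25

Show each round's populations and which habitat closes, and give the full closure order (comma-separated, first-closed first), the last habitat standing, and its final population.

Closure order: Briarlake, Greywater, Elkhorn, Ashgrove, Dunmere, Juniper
Last habitat: Cedarfen with 100 animals

Round 1: Ashgrove=15 Briarlake=25 Cedarfen=7 Dunmere=15 Elkhorn=13 Greywater=17 Juniper=8 → close Briarlake (overflow 16)
  25÷6 = 4 each, +1 to first 1
Round 2: Ashgrove=20 Cedarfen=11 Dunmere=19 Elkhorn=17 Greywater=21 Juniper=12 → close Greywater (overflow 15)
  21÷5 = 4 each, +1 to first 1
Round 3: Ashgrove=25 Cedarfen=15 Dunmere=23 Elkhorn=21 Juniper=16 → close Elkhorn (overflow 16)
  21÷4 = 5 each, +1 to first 1
Round 4: Ashgrove=31 Cedarfen=20 Dunmere=28 Juniper=21 → close Ashgrove (overflow 21)
  31÷3 = 10 each, +1 to first 1
Round 5: Cedarfen=31 Dunmere=38 Juniper=31 → close Dunmere (overflow 26)
  38÷2 = 19 each, +1 to first 0
Round 6: Cedarfen=50 Juniper=50 → close Juniper (overflow 45)
  50÷1 = 50 each, +1 to first 0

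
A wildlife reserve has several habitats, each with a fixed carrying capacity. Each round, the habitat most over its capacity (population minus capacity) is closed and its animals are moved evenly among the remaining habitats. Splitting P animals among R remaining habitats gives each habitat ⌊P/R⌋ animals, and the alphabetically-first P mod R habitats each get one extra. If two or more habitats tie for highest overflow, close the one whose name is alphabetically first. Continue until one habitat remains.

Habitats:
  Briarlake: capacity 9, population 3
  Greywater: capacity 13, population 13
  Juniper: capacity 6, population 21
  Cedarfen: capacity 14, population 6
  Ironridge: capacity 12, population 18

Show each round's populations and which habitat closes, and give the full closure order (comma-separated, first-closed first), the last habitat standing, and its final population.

Round 1: Briarlake=3 Cedarfen=6 Greywater=13 Ironridge=18 Juniper=21 → close Juniper (overflow 15)
  21÷4 = 5 each, +1 to first 1
Round 2: Briarlake=9 Cedarfen=11 Greywater=18 Ironridge=23 → close Ironridge (overflow 11)
  23÷3 = 7 each, +1 to first 2
Round 3: Briarlake=17 Cedarfen=19 Greywater=25 → close Greywater (overflow 12)
  25÷2 = 12 each, +1 to first 1
Round 4: Briarlake=30 Cedarfen=31 → close Briarlake (overflow 21)
  30÷1 = 30 each, +1 to first 0

Closure order: Juniper, Ironridge, Greywater, Briarlake
Last habitat: Cedarfen with 61 animals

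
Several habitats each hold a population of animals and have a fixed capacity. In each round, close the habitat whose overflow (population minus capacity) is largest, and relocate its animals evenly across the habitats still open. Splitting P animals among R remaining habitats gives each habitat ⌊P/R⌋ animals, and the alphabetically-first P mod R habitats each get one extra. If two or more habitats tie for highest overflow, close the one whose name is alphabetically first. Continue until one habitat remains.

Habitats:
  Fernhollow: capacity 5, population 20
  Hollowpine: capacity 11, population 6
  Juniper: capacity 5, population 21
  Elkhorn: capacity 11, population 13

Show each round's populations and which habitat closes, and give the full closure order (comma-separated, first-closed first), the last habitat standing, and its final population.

Round 1: Elkhorn=13 Fernhollow=20 Hollowpine=6 Juniper=21 → close Juniper (overflow 16)
  21÷3 = 7 each, +1 to first 0
Round 2: Elkhorn=20 Fernhollow=27 Hollowpine=13 → close Fernhollow (overflow 22)
  27÷2 = 13 each, +1 to first 1
Round 3: Elkhorn=34 Hollowpine=26 → close Elkhorn (overflow 23)
  34÷1 = 34 each, +1 to first 0

Closure order: Juniper, Fernhollow, Elkhorn
Last habitat: Hollowpine with 60 animals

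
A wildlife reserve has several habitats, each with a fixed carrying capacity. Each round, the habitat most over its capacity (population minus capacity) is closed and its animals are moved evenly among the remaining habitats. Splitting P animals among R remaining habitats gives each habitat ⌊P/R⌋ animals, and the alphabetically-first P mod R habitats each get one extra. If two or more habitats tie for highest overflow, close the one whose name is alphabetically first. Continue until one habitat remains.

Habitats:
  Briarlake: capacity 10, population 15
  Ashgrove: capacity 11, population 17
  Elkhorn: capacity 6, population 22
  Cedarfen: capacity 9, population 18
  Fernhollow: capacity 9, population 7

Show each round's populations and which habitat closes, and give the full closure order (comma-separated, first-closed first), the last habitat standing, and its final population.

Closure order: Elkhorn, Cedarfen, Ashgrove, Briarlake
Last habitat: Fernhollow with 79 animals

Round 1: Ashgrove=17 Briarlake=15 Cedarfen=18 Elkhorn=22 Fernhollow=7 → close Elkhorn (overflow 16)
  22÷4 = 5 each, +1 to first 2
Round 2: Ashgrove=23 Briarlake=21 Cedarfen=23 Fernhollow=12 → close Cedarfen (overflow 14)
  23÷3 = 7 each, +1 to first 2
Round 3: Ashgrove=31 Briarlake=29 Fernhollow=19 → close Ashgrove (overflow 20)
  31÷2 = 15 each, +1 to first 1
Round 4: Briarlake=45 Fernhollow=34 → close Briarlake (overflow 35)
  45÷1 = 45 each, +1 to first 0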